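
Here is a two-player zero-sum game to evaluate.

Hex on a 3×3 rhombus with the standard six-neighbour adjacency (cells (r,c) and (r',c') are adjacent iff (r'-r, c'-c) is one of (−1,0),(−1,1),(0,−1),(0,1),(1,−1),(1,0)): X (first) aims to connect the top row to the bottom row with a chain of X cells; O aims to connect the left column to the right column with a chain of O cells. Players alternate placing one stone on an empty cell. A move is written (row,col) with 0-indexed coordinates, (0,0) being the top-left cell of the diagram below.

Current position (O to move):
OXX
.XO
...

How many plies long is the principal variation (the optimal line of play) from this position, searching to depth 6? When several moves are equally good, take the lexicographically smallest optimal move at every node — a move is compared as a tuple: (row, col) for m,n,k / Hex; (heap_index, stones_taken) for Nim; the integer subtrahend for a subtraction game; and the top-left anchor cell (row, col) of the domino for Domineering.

PV length from [OXX/.XO/...]: 2 plies

p1 O@[OXX/.XO/...]: (1,0)[OXX/OXO/...]-1* (2,0)[OXX/.XO/O..]-1 (2,1)[OXX/.XO/.O.]-1 (2,2)[OXX/.XO/..O]-1
p2 X@[OXX/OXO/...]: (2,0)[OXX/OXO/X..]+1* (2,1)[OXX/OXO/.X.]+1 (2,2)[OXX/OXO/..X]+1
p3 O@[OXX/OXO/X..] terminal -1; root [OXX/.XO/...] d6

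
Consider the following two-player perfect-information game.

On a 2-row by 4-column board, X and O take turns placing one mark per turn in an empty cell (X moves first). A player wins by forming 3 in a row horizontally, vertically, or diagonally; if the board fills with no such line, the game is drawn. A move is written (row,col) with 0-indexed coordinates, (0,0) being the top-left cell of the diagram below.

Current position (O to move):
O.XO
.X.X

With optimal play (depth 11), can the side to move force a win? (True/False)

p1 O@[O.XO/.X.X]: (0,1)[OOXO/.X.X]-1 (1,0)[O.XO/OX.X]-1 (1,2)[O.XO/.XOX]+0*
p2 X@[O.XO/.XOX]: (0,1)[OXXO/.XOX]+0* (1,0)[O.XO/XXOX]+0
p3 O@[OXXO/.XOX]: (1,0)[OXXO/OXOX]+0*
p4 X@[OXXO/OXOX] terminal +0; root [O.XO/.X.X] d11

O winning at [O.XO/.X.X]: False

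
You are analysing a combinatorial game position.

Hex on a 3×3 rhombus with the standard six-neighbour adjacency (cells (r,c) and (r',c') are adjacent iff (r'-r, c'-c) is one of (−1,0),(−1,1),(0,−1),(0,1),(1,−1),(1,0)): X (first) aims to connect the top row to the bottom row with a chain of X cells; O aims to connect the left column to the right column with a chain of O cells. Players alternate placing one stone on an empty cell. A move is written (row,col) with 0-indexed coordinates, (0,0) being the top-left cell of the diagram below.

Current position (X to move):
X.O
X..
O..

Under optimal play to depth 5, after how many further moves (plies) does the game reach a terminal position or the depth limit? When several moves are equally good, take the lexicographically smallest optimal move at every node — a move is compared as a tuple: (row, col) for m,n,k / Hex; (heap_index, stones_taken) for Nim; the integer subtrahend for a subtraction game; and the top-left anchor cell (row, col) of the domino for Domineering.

PV length from [X.O/X../O..]: 2 plies

[X.O/X../O..] X move#1: (0,1):-1/XXO/X../O..*, (1,1):-1/X.O/XX./O.., (1,2):-1/X.O/X.X/O.., (2,1):-1/X.O/X../OX., (2,2):-1/X.O/X../O.X
[XXO/X../O..] O move#2: (1,1):+1/XXO/XO./O..*, (1,2):+1/XXO/X.O/O.., (2,1):+1/XXO/X../OO., (2,2):+1/XXO/X../O.O
[XXO/XO./O..] end (terminal -1, X#3); searched X.O/X../O.. to 5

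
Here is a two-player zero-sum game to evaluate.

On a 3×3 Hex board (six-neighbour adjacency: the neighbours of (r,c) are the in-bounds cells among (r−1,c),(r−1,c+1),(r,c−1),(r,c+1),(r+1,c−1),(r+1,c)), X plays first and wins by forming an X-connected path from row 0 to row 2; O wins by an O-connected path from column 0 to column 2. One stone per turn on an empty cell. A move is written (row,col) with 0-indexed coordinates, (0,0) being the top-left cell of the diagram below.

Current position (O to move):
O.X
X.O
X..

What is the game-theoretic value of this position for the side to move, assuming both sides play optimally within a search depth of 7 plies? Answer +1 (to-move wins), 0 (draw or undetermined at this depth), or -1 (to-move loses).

value(O.X/X.O/X.., O) = -1

p1 O@[O.X/X.O/X..]: (0,1)[OOX/X.O/X..]-1* (1,1)[O.X/XOO/X..]-1 (2,1)[O.X/X.O/XO.]-1 (2,2)[O.X/X.O/X.O]-1
p2 X@[OOX/X.O/X..]: (1,1)[OOX/XXO/X..]+1* (2,1)[OOX/X.O/XX.]-1 (2,2)[OOX/X.O/X.X]-1
p3 O@[OOX/XXO/X..] terminal -1; root [O.X/X.O/X..] d7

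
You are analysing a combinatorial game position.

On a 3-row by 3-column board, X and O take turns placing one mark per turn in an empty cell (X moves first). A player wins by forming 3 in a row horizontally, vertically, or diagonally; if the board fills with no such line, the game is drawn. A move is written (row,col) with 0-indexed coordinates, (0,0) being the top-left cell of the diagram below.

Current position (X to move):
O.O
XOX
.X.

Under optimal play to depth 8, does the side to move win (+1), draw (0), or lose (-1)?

value(O.O/XOX/.X., X) = -1

[O.O/XOX/.X.] X move#1: (0,1):-1/OXO/XOX/.X.*, (2,0):-1/O.O/XOX/XX., (2,2):-1/O.O/XOX/.XX
[OXO/XOX/.X.] O move#2: (2,0):+1/OXO/XOX/OX.*, (2,2):+1/OXO/XOX/.XO
[OXO/XOX/OX.] end (terminal -1, X#3); searched O.O/XOX/.X. to 8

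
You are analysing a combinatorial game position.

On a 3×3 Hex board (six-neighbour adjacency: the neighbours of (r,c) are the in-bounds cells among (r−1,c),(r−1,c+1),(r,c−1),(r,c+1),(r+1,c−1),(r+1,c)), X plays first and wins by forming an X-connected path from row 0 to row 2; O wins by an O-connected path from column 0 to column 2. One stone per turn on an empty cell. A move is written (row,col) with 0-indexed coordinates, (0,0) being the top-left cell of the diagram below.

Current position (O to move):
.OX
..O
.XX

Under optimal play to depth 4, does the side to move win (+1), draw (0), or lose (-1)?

ply 1, O at .OX/..O/.XX | (0,0)=-1→OOX/..O/.XX; (1,0)=-1→.OX/O.O/.XX; (1,1)=+1→.OX/.OO/.XX*; (2,0)=-1→.OX/..O/OXX
ply 2, X at .OX/.OO/.XX | (0,0)=-1→XOX/.OO/.XX*; (1,0)=-1→.OX/XOO/.XX; (2,0)=-1→.OX/.OO/XXX
ply 3, O at XOX/.OO/.XX | (1,0)=+1→XOX/OOO/.XX*; (2,0)=+1→XOX/.OO/OXX
ply 4: XOX/OOO/.XX is terminal -1 (X); from .OX/..O/.XX depth 4

value(.OX/..O/.XX, O) = +1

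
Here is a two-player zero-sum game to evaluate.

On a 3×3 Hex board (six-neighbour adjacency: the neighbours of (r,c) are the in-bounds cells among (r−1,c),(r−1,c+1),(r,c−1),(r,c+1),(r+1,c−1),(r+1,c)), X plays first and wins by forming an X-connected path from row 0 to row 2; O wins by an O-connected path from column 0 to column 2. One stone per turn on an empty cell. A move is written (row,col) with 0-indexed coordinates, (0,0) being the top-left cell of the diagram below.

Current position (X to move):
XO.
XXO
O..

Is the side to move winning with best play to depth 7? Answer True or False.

[XO./XXO/O..] X move#1: (0,2):-1/XOX/XXO/O.., (2,1):+1/XO./XXO/OX.*, (2,2):-1/XO./XXO/O.X
[XO./XXO/OX.] end (terminal -1, O#2); searched XO./XXO/O.. to 7

X winning at [XO./XXO/O..]: True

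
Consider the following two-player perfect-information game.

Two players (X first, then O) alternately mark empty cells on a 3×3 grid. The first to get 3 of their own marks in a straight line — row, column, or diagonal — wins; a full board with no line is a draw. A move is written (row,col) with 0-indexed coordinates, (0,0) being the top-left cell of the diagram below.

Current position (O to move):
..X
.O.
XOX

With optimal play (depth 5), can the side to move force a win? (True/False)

ply 1, O at ..X/.O./XOX | (0,0)=-1→O.X/.O./XOX; (0,1)=+1→.OX/.O./XOX*; (1,0)=-1→..X/OO./XOX; (1,2)=+1→..X/.OO/XOX
ply 2: .OX/.O./XOX is terminal -1 (X); from ..X/.O./XOX depth 5

O winning at [..X/.O./XOX]: True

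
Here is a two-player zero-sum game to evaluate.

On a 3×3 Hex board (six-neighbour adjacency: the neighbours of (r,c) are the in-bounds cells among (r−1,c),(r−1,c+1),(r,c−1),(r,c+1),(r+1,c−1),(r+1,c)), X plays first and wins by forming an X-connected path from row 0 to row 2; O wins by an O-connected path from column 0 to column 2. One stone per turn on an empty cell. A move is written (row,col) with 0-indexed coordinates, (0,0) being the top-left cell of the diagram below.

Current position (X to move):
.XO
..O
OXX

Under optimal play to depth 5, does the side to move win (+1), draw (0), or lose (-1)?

value(.XO/..O/OXX, X) = +1

ply 1, X at .XO/..O/OXX | (0,0)=-1→XXO/..O/OXX; (1,0)=-1→.XO/X.O/OXX; (1,1)=+1→.XO/.XO/OXX*
ply 2: .XO/.XO/OXX is terminal -1 (O); from .XO/..O/OXX depth 5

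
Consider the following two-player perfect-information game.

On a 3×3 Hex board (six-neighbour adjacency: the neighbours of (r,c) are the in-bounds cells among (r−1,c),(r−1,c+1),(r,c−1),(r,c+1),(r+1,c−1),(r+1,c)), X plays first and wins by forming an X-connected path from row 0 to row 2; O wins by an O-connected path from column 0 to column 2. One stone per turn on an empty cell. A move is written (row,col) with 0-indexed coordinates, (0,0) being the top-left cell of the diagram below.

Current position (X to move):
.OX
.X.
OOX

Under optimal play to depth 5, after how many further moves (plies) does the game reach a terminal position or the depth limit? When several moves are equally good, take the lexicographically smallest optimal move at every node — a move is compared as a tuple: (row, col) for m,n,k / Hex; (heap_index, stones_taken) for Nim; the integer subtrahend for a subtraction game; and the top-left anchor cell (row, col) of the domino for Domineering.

ply 1, X at .OX/.X./OOX | (0,0)=-1→XOX/.X./OOX; (1,0)=-1→.OX/XX./OOX; (1,2)=+1→.OX/.XX/OOX*
ply 2: .OX/.XX/OOX is terminal -1 (O); from .OX/.X./OOX depth 5

PV length from [.OX/.X./OOX]: 1 ply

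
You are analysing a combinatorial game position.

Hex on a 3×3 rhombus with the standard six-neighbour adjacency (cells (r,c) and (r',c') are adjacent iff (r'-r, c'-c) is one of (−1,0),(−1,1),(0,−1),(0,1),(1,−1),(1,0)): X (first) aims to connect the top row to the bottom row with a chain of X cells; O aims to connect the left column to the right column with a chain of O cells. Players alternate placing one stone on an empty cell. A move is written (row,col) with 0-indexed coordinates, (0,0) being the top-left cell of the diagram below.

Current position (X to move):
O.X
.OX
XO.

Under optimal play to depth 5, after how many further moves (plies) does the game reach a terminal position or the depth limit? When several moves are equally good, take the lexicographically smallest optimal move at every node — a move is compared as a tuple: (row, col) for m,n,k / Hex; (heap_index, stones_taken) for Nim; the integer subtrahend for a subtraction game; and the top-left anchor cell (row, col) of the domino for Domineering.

p1 X@[O.X/.OX/XO.]: (0,1)[OXX/.OX/XO.]+1* (1,0)[O.X/XOX/XO.]+1 (2,2)[O.X/.OX/XOX]+1
p2 O@[OXX/.OX/XO.]: (1,0)[OXX/OOX/XO.]-1* (2,2)[OXX/.OX/XOO]-1
p3 X@[OXX/OOX/XO.]: (2,2)[OXX/OOX/XOX]+1*
p4 O@[OXX/OOX/XOX] terminal -1; root [O.X/.OX/XO.] d5

PV length from [O.X/.OX/XO.]: 3 plies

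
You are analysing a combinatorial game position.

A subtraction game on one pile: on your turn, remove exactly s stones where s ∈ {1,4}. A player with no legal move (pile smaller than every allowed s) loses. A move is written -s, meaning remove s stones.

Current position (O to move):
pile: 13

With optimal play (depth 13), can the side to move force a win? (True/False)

O winning at [13]: True

ply 1, O at 13 | -1=+1→12*; -4=-1→9
ply 2, X at 12 | -1=-1→11*; -4=-1→8
ply 3, O at 11 | -1=+1→10*; -4=+1→7
ply 4, X at 10 | -1=-1→9*; -4=-1→6
ply 5, O at 9 | -1=-1→8; -4=+1→5*
ply 6, X at 5 | -1=-1→4*; -4=-1→1
ply 7, O at 4 | -1=-1→3; -4=+1→0*
ply 8: 0 is terminal -1 (X); from 13 depth 13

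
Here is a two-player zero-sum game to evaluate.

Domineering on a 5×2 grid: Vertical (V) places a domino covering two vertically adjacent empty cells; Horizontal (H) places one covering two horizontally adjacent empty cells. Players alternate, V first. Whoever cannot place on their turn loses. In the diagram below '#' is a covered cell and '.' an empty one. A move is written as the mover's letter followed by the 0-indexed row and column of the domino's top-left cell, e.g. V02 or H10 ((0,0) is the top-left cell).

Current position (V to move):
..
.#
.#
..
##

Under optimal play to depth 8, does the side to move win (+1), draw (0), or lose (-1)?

value(../.#/.#/../##, V) = -1

ply 1, V at ../.#/.#/../## | V00=-1→#./##/.#/../##*; V10=-1→../##/##/../##; V20=-1→../.#/##/#./##
ply 2, H at #./##/.#/../## | H30=+1→#./##/.#/##/##*
ply 3: #./##/.#/##/## is terminal -1 (V); from ../.#/.#/../## depth 8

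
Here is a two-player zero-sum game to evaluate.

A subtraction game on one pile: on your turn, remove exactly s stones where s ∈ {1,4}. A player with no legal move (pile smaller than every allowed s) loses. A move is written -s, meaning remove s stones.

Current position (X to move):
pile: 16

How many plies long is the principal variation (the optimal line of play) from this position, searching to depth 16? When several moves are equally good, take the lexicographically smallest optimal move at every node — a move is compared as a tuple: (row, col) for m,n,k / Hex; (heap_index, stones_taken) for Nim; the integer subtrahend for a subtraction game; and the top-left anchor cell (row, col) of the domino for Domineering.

PV length from [16]: 7 plies

p1 X@[16]: -1[15]+1* -4[12]+1
p2 O@[15]: -1[14]-1* -4[11]-1
p3 X@[14]: -1[13]-1 -4[10]+1*
p4 O@[10]: -1[9]-1* -4[6]-1
p5 X@[9]: -1[8]-1 -4[5]+1*
p6 O@[5]: -1[4]-1* -4[1]-1
p7 X@[4]: -1[3]-1 -4[0]+1*
p8 O@[0] terminal -1; root [16] d16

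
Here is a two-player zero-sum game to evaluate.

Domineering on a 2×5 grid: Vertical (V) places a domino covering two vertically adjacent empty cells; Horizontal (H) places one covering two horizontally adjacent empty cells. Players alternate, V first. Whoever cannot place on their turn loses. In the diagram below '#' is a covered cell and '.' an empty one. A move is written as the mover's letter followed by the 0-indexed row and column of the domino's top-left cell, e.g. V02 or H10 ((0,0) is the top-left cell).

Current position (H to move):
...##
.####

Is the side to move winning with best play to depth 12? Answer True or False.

p1 H@[...##/.####]: H00[##.##/.####]+1* H01[.####/.####]-1
p2 V@[##.##/.####] terminal -1; root [...##/.####] d12

H winning at [...##/.####]: True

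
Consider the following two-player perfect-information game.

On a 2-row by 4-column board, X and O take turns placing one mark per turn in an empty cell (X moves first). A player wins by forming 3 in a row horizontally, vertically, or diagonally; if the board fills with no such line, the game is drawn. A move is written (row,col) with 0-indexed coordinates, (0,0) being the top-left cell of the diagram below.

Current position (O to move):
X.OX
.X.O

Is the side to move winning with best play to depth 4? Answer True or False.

[X.OX/.X.O] O move#1: (0,1):+0/XOOX/.X.O*, (1,0):+0/X.OX/OX.O, (1,2):+0/X.OX/.XOO
[XOOX/.X.O] X move#2: (1,0):+0/XOOX/XX.O*, (1,2):+0/XOOX/.XXO
[XOOX/XX.O] O move#3: (1,2):+0/XOOX/XXOO*
[XOOX/XXOO] end (terminal +0, X#4); searched X.OX/.X.O to 4

O winning at [X.OX/.X.O]: False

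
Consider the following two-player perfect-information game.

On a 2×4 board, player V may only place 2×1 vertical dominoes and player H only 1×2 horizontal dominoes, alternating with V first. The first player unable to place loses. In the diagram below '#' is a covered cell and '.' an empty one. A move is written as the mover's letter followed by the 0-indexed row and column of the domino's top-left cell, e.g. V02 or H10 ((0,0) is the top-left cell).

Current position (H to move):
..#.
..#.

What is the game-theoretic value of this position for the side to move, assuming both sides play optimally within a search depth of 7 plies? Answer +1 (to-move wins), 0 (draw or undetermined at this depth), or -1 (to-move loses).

value(..#./..#., H) = +1

[..#./..#.] H move#1: H00:+1/###./..#.*, H10:+1/..#./###.
[###./..#.] V move#2: V03:-1/####/..##*
[####/..##] H move#3: H10:+1/####/####*
[####/####] end (terminal -1, V#4); searched ..#./..#. to 7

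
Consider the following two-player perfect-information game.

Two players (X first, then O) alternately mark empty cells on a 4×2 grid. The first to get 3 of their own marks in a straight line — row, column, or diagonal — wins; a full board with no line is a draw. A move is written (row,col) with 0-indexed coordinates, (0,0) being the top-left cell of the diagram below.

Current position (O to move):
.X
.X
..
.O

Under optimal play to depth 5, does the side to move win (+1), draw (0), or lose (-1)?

[.X/.X/../.O] O move#1: (0,0):-1/OX/.X/../.O, (1,0):-1/.X/OX/../.O, (2,0):-1/.X/.X/O./.O, (2,1):+0/.X/.X/.O/.O*, (3,0):-1/.X/.X/../OO
[.X/.X/.O/.O] X move#2: (0,0):+0/XX/.X/.O/.O*, (1,0):+0/.X/XX/.O/.O, (2,0):+0/.X/.X/XO/.O, (3,0):+0/.X/.X/.O/XO
[XX/.X/.O/.O] O move#3: (1,0):+0/XX/OX/.O/.O*, (2,0):+0/XX/.X/OO/.O, (3,0):+0/XX/.X/.O/OO
[XX/OX/.O/.O] X move#4: (2,0):+0/XX/OX/XO/.O*, (3,0):+0/XX/OX/.O/XO
[XX/OX/XO/.O] O move#5: (3,0):+0/XX/OX/XO/OO*
[XX/OX/XO/OO] end (terminal +0, X#6); searched .X/.X/../.O to 5

value(.X/.X/../.O, O) = 0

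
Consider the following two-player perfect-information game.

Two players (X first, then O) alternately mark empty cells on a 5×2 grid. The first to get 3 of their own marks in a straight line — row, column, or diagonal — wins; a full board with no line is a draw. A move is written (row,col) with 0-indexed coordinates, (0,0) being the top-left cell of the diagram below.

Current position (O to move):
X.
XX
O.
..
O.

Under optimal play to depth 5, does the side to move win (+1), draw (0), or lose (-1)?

value(X./XX/O./../O., O) = +1

p1 O@[X./XX/O./../O.]: (0,1)[XO/XX/O./../O.]+0 (2,1)[X./XX/OO/../O.]+0 (3,0)[X./XX/O./O./O.]+1* (3,1)[X./XX/O./.O/O.]+0 (4,1)[X./XX/O./../OO]+0
p2 X@[X./XX/O./O./O.] terminal -1; root [X./XX/O./../O.] d5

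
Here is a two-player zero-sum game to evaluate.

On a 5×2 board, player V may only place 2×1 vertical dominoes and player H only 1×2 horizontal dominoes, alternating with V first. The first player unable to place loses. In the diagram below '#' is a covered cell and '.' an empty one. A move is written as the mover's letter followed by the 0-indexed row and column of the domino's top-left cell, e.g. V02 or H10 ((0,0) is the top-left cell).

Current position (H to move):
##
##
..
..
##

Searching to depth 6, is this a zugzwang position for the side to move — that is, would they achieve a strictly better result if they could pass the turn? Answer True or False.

ply 1, H at ##/##/../../## | H20=+1→##/##/##/../##*; H30=+1→##/##/../##/##
ply 2: ##/##/##/../## is terminal -1 (V); from ##/##/../../## depth 6
if H skipped the turn, V would face:
~ ply 1, V at ##/##/../../## | V20=+1→##/##/#./#./##*; V21=+1→##/##/.#/.#/##
~ ply 2: ##/##/#./#./## is terminal -1 (H); from ##/##/../../## depth 6
compare (H): move=+1 vs pass=-1

zugzwang(##/##/../../##, H) = False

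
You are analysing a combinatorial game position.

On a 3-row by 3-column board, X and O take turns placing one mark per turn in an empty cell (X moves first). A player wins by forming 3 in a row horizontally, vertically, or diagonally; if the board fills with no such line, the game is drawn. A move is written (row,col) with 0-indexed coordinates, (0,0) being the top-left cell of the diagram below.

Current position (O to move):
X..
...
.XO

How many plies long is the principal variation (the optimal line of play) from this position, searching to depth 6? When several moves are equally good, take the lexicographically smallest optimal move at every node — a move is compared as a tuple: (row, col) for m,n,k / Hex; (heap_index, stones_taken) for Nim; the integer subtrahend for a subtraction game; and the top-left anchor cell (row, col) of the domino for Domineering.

[X../.../.XO] O move#1: (0,1):+0/XO./.../.XO*, (0,2):+0/X.O/.../.XO, (1,0):-1/X../O../.XO, (1,1):+0/X../.O./.XO, (1,2):-1/X../..O/.XO, (2,0):-1/X../.../OXO
[XO./.../.XO] X move#2: (0,2):+0/XOX/.../.XO*, (1,0):+0/XO./X../.XO, (1,1):+0/XO./.X./.XO, (1,2):+0/XO./..X/.XO, (2,0):+0/XO./.../XXO
[XOX/.../.XO] O move#3: (1,0):+0/XOX/O../.XO*, (1,1):+0/XOX/.O./.XO, (1,2):-1/XOX/..O/.XO, (2,0):+0/XOX/.../OXO
[XOX/O../.XO] X move#4: (1,1):+0/XOX/OX./.XO*, (1,2):+0/XOX/O.X/.XO, (2,0):+0/XOX/O../XXO
[XOX/OX./.XO] O move#5: (1,2):-1/XOX/OXO/.XO, (2,0):+0/XOX/OX./OXO*
[XOX/OX./OXO] X move#6: (1,2):+0/XOX/OXX/OXO*
[XOX/OXX/OXO] end (terminal +0, O#7); searched X../.../.XO to 6

PV length from [X../.../.XO]: 6 plies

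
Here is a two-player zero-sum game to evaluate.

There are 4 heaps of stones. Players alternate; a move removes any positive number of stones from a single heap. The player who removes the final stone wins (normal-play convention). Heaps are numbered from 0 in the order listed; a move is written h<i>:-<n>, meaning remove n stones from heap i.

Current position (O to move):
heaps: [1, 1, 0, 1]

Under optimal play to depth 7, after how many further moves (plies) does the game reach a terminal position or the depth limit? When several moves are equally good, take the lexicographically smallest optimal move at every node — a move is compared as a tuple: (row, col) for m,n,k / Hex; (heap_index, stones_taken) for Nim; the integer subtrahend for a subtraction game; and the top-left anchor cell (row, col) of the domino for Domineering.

PV length from [(1,1,0,1)]: 3 plies

ply 1, O at (1,1,0,1) | h0:-1=+1→(0,1,0,1)*; h1:-1=+1→(1,0,0,1); h3:-1=+1→(1,1,0,0)
ply 2, X at (0,1,0,1) | h1:-1=-1→(0,0,0,1)*; h3:-1=-1→(0,1,0,0)
ply 3, O at (0,0,0,1) | h3:-1=+1→(0,0,0,0)*
ply 4: (0,0,0,0) is terminal -1 (X); from (1,1,0,1) depth 7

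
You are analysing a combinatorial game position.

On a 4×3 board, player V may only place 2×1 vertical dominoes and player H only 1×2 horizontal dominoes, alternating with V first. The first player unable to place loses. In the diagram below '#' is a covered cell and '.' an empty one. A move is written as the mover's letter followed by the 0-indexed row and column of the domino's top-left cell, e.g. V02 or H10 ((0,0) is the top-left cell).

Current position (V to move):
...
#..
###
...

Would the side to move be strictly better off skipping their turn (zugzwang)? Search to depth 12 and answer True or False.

zugzwang(.../#../###/..., V) = False

[.../#../###/...] V move#1: V01:+1/.#./##./###/...*, V02:-1/..#/#.#/###/...
[.#./##./###/...] H move#2: H30:-1/.#./##./###/##.*, H31:-1/.#./##./###/.##
[.#./##./###/##.] V move#3: V02:+1/.##/###/###/##.*
[.##/###/###/##.] end (terminal -1, H#4); searched .../#../###/... to 12
pass branch (H moves first from the same position):
  | [.../#../###/...] H move#1: H00:+1/##./#../###/...*, H01:+1/.##/#../###/..., H11:+1/.../###/###/..., H30:-1/.../#../###/##., H31:-1/.../#../###/.##
  | [##./#../###/...] V move#2: V02:-1/###/#.#/###/...*
  | [###/#.#/###/...] H move#3: H30:+1/###/#.#/###/##.*, H31:+1/###/#.#/###/.##
  | [###/#.#/###/##.] end (terminal -1, V#4); searched .../#../###/... to 12
V moving scores +1; V passing scores -1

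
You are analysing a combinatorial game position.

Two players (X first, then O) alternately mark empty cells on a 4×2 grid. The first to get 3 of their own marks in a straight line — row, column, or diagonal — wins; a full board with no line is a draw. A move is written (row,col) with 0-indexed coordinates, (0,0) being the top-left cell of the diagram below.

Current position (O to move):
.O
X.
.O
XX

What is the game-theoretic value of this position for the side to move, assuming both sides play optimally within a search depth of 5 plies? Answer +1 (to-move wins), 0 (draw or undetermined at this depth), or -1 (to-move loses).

value(.O/X./.O/XX, O) = +1

[.O/X./.O/XX] O move#1: (0,0):-1/OO/X./.O/XX, (1,1):+1/.O/XO/.O/XX*, (2,0):+0/.O/X./OO/XX
[.O/XO/.O/XX] end (terminal -1, X#2); searched .O/X./.O/XX to 5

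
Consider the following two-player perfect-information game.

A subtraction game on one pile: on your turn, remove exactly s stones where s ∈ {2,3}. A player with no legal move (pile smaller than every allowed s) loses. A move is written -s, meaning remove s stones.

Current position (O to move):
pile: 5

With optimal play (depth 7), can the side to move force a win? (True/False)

p1 O@[5]: -2[3]-1* -3[2]-1
p2 X@[3]: -2[1]+1* -3[0]+1
p3 O@[1] terminal -1; root [5] d7

O winning at [5]: False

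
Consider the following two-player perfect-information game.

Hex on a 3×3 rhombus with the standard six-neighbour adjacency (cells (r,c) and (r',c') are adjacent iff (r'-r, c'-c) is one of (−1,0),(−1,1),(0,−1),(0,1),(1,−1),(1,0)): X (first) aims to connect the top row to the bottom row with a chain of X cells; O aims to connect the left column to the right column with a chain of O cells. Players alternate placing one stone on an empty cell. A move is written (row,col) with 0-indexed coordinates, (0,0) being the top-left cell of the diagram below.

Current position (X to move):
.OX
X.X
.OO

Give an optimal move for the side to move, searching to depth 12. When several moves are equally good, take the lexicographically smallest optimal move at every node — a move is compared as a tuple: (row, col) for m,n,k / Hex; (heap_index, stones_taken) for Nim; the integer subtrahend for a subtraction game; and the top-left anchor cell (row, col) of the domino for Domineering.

X's best at [.OX/X.X/.OO]: (2,0)

[.OX/X.X/.OO] X move#1: (0,0):-1/XOX/X.X/.OO, (1,1):-1/.OX/XXX/.OO, (2,0):+1/.OX/X.X/XOO*
[.OX/X.X/XOO] O move#2: (0,0):-1/OOX/X.X/XOO*, (1,1):-1/.OX/XOX/XOO
[OOX/X.X/XOO] X move#3: (1,1):+1/OOX/XXX/XOO*
[OOX/XXX/XOO] end (terminal -1, O#4); searched .OX/X.X/.OO to 12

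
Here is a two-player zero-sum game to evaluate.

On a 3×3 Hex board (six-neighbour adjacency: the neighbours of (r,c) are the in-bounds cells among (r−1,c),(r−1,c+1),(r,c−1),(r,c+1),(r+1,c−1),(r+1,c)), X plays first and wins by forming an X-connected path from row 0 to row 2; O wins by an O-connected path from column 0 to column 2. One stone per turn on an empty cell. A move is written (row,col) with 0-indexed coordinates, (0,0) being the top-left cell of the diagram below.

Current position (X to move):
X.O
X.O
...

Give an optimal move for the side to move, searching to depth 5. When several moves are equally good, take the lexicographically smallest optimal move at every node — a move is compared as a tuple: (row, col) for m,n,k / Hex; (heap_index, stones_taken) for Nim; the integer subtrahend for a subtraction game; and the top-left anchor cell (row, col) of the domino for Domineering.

X's best at [X.O/X.O/...]: (1,1)

p1 X@[X.O/X.O/...]: (0,1)[XXO/X.O/...]-1 (1,1)[X.O/XXO/...]+1* (2,0)[X.O/X.O/X..]+1 (2,1)[X.O/X.O/.X.]+1 (2,2)[X.O/X.O/..X]-1
p2 O@[X.O/XXO/...]: (0,1)[XOO/XXO/...]-1* (2,0)[X.O/XXO/O..]-1 (2,1)[X.O/XXO/.O.]-1 (2,2)[X.O/XXO/..O]-1
p3 X@[XOO/XXO/...]: (2,0)[XOO/XXO/X..]+1* (2,1)[XOO/XXO/.X.]+1 (2,2)[XOO/XXO/..X]+1
p4 O@[XOO/XXO/X..] terminal -1; root [X.O/X.O/...] d5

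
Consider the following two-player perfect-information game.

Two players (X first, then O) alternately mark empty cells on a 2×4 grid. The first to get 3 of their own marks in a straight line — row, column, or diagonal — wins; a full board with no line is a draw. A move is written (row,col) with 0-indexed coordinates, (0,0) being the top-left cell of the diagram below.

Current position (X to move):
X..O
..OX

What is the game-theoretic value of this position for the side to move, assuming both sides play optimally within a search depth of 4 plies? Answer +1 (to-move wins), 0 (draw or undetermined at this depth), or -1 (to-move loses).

value(X..O/..OX, X) = 0

p1 X@[X..O/..OX]: (0,1)[XX.O/..OX]+0* (0,2)[X.XO/..OX]+0 (1,0)[X..O/X.OX]+0 (1,1)[X..O/.XOX]+0
p2 O@[XX.O/..OX]: (0,2)[XXOO/..OX]+0* (1,0)[XX.O/O.OX]-1 (1,1)[XX.O/.OOX]-1
p3 X@[XXOO/..OX]: (1,0)[XXOO/X.OX]+0* (1,1)[XXOO/.XOX]+0
p4 O@[XXOO/X.OX]: (1,1)[XXOO/XOOX]+0*
p5 X@[XXOO/XOOX] terminal +0; root [X..O/..OX] d4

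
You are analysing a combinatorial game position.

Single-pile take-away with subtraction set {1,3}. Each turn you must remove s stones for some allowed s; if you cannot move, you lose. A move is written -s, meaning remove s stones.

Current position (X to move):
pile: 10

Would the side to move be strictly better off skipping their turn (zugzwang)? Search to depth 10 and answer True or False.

ply 1, X at 10 | -1=-1→9*; -3=-1→7
ply 2, O at 9 | -1=+1→8*; -3=+1→6
ply 3, X at 8 | -1=-1→7*; -3=-1→5
ply 4, O at 7 | -1=+1→6*; -3=+1→4
ply 5, X at 6 | -1=-1→5*; -3=-1→3
ply 6, O at 5 | -1=+1→4*; -3=+1→2
ply 7, X at 4 | -1=-1→3*; -3=-1→1
ply 8, O at 3 | -1=+1→2*; -3=+1→0
ply 9, X at 2 | -1=-1→1*
ply 10, O at 1 | -1=+1→0*
ply 11: 0 is terminal -1 (X); from 10 depth 10
suppose X passes — search the same position with O to move:
pass> ply 1, O at 10 | -1=-1→9*; -3=-1→7
pass> ply 2, X at 9 | -1=+1→8*; -3=+1→6
pass> ply 3, O at 8 | -1=-1→7*; -3=-1→5
pass> ply 4, X at 7 | -1=+1→6*; -3=+1→4
pass> ply 5, O at 6 | -1=-1→5*; -3=-1→3
pass> ply 6, X at 5 | -1=+1→4*; -3=+1→2
pass> ply 7, O at 4 | -1=-1→3*; -3=-1→1
pass> ply 8, X at 3 | -1=+1→2*; -3=+1→0
pass> ply 9, O at 2 | -1=-1→1*
pass> ply 10, X at 1 | -1=+1→0*
pass> ply 11: 0 is terminal -1 (O); from 10 depth 10
for X: play -1, pass +1

zugzwang(10, X) = True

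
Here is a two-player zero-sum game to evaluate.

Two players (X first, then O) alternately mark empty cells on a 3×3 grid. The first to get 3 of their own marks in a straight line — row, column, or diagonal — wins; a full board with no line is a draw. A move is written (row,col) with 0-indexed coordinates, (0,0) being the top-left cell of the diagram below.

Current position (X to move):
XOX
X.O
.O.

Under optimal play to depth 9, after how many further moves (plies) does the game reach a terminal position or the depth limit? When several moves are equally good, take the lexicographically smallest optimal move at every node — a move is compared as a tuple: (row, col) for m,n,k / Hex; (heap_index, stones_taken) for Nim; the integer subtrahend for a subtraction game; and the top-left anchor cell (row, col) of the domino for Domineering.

ply 1, X at XOX/X.O/.O. | (1,1)=+1→XOX/XXO/.O.*; (2,0)=+1→XOX/X.O/XO.; (2,2)=-1→XOX/X.O/.OX
ply 2, O at XOX/XXO/.O. | (2,0)=-1→XOX/XXO/OO.*; (2,2)=-1→XOX/XXO/.OO
ply 3, X at XOX/XXO/OO. | (2,2)=+1→XOX/XXO/OOX*
ply 4: XOX/XXO/OOX is terminal -1 (O); from XOX/X.O/.O. depth 9

PV length from [XOX/X.O/.O.]: 3 plies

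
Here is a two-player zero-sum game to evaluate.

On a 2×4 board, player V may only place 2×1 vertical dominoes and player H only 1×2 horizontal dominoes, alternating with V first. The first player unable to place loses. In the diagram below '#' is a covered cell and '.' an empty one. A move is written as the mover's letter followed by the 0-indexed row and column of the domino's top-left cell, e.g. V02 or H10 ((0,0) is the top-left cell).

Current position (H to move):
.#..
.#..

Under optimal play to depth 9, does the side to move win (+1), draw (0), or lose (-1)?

value(.#../.#.., H) = +1

p1 H@[.#../.#..]: H02[.###/.#..]+1* H12[.#../.###]+1
p2 V@[.###/.#..]: V00[####/##..]-1*
p3 H@[####/##..]: H12[####/####]+1*
p4 V@[####/####] terminal -1; root [.#../.#..] d9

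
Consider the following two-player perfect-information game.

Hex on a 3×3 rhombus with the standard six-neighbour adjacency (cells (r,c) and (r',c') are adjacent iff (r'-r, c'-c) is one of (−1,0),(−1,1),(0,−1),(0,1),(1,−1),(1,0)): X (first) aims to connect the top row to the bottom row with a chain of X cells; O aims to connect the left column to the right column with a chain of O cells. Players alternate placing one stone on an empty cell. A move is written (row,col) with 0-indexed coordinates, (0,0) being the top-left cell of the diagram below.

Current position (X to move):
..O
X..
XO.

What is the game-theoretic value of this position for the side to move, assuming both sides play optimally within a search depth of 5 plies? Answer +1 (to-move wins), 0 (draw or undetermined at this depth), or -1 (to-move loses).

[..O/X../XO.] X move#1: (0,0):+1/X.O/X../XO.*, (0,1):+1/.XO/X../XO., (1,1):+1/..O/XX./XO., (1,2):+1/..O/X.X/XO., (2,2):+1/..O/X../XOX
[X.O/X../XO.] end (terminal -1, O#2); searched ..O/X../XO. to 5

value(..O/X../XO., X) = +1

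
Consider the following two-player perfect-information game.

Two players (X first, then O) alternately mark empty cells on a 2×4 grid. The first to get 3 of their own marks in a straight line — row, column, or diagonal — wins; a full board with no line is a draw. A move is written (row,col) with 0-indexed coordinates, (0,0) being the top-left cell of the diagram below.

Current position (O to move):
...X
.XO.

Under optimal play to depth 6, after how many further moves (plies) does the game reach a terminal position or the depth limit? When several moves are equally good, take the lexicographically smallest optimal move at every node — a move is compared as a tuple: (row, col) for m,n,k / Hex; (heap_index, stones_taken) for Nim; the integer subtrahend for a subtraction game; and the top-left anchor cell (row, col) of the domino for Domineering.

p1 O@[...X/.XO.]: (0,0)[O..X/.XO.]+0* (0,1)[.O.X/.XO.]+0 (0,2)[..OX/.XO.]+0 (1,0)[...X/OXO.]+0 (1,3)[...X/.XOO]+0
p2 X@[O..X/.XO.]: (0,1)[OX.X/.XO.]+0* (0,2)[O.XX/.XO.]+0 (1,0)[O..X/XXO.]+0 (1,3)[O..X/.XOX]+0
p3 O@[OX.X/.XO.]: (0,2)[OXOX/.XO.]+0* (1,0)[OX.X/OXO.]-1 (1,3)[OX.X/.XOO]-1
p4 X@[OXOX/.XO.]: (1,0)[OXOX/XXO.]+0* (1,3)[OXOX/.XOX]+0
p5 O@[OXOX/XXO.]: (1,3)[OXOX/XXOO]+0*
p6 X@[OXOX/XXOO] terminal +0; root [...X/.XO.] d6

PV length from [...X/.XO.]: 5 plies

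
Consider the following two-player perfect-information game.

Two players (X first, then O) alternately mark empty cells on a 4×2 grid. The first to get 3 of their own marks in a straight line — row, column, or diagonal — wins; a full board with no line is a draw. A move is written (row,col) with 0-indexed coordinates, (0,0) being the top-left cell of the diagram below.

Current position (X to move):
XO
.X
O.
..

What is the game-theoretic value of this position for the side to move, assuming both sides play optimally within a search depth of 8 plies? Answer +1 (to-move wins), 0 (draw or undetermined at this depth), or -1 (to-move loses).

p1 X@[XO/.X/O./..]: (1,0)[XO/XX/O./..]+0* (2,1)[XO/.X/OX/..]+0 (3,0)[XO/.X/O./X.]+0 (3,1)[XO/.X/O./.X]+0
p2 O@[XO/XX/O./..]: (2,1)[XO/XX/OO/..]+0* (3,0)[XO/XX/O./O.]+0 (3,1)[XO/XX/O./.O]+0
p3 X@[XO/XX/OO/..]: (3,0)[XO/XX/OO/X.]+0* (3,1)[XO/XX/OO/.X]+0
p4 O@[XO/XX/OO/X.]: (3,1)[XO/XX/OO/XO]+0*
p5 X@[XO/XX/OO/XO] terminal +0; root [XO/.X/O./..] d8

value(XO/.X/O./.., X) = 0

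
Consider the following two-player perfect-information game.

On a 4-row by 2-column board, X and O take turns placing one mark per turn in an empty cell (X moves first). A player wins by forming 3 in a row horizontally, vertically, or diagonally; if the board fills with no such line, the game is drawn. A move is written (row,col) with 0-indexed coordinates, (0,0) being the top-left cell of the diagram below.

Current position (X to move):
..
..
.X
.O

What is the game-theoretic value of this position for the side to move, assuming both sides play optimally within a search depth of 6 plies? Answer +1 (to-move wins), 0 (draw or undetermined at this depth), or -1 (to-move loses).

value(../../.X/.O, X) = 0

ply 1, X at ../../.X/.O | (0,0)=+0→X./../.X/.O*; (0,1)=+0→.X/../.X/.O; (1,0)=+0→../X./.X/.O; (1,1)=+0→../.X/.X/.O; (2,0)=+0→../../XX/.O; (3,0)=+0→../../.X/XO
ply 2, O at X./../.X/.O | (0,1)=+0→XO/../.X/.O*; (1,0)=+0→X./O./.X/.O; (1,1)=+0→X./.O/.X/.O; (2,0)=+0→X./../OX/.O; (3,0)=+0→X./../.X/OO
ply 3, X at XO/../.X/.O | (1,0)=+0→XO/X./.X/.O*; (1,1)=+0→XO/.X/.X/.O; (2,0)=+0→XO/../XX/.O; (3,0)=+0→XO/../.X/XO
ply 4, O at XO/X./.X/.O | (1,1)=-1→XO/XO/.X/.O; (2,0)=+0→XO/X./OX/.O*; (3,0)=-1→XO/X./.X/OO
ply 5, X at XO/X./OX/.O | (1,1)=+0→XO/XX/OX/.O*; (3,0)=+0→XO/X./OX/XO
ply 6, O at XO/XX/OX/.O | (3,0)=+0→XO/XX/OX/OO*
ply 7: XO/XX/OX/OO is terminal +0 (X); from ../../.X/.O depth 6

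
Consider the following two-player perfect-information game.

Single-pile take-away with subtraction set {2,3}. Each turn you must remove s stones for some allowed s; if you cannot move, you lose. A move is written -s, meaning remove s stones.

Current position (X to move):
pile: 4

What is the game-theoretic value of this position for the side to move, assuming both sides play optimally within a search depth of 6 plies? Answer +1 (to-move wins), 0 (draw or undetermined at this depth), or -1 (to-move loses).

ply 1, X at 4 | -2=-1→2; -3=+1→1*
ply 2: 1 is terminal -1 (O); from 4 depth 6

value(4, X) = +1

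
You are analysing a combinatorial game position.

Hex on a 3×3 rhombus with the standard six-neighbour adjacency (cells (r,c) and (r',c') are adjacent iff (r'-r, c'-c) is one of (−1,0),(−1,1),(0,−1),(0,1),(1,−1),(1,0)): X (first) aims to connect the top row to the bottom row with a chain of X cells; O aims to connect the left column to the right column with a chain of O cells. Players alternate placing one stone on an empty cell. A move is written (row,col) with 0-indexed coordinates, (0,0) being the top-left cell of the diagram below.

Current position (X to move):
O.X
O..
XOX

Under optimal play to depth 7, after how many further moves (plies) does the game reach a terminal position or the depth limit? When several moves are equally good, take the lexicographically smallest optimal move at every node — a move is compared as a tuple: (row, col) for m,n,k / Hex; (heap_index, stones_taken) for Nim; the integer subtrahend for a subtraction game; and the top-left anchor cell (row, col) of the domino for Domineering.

[O.X/O../XOX] X move#1: (0,1):+1/OXX/O../XOX*, (1,1):+1/O.X/OX./XOX, (1,2):+1/O.X/O.X/XOX
[OXX/O../XOX] O move#2: (1,1):-1/OXX/OO./XOX*, (1,2):-1/OXX/O.O/XOX
[OXX/OO./XOX] X move#3: (1,2):+1/OXX/OOX/XOX*
[OXX/OOX/XOX] end (terminal -1, O#4); searched O.X/O../XOX to 7

PV length from [O.X/O../XOX]: 3 plies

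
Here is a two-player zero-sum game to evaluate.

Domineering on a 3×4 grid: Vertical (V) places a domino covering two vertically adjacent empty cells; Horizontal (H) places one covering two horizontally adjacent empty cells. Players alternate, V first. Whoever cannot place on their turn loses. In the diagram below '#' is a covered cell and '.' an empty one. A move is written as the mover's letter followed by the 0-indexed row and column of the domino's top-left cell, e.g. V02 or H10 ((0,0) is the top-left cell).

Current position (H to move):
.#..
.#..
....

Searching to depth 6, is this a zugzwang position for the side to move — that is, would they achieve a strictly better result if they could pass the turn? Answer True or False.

[.#../.#../....] H move#1: H02:-1/.###/.#../...., H12:+1/.#../.###/....*, H20:-1/.#../.#../##.., H21:-1/.#../.#../.##., H22:-1/.#../.#../..##
[.#../.###/....] V move#2: V00:-1/##../####/....*, V10:-1/.#../####/#...
[##../####/....] H move#3: H02:+1/####/####/....*, H20:+1/##../####/##.., H21:+1/##../####/.##., H22:+1/##../####/..##
[####/####/....] end (terminal -1, V#4); searched .#../.#../.... to 6
pass branch (V moves first from the same position):
  | [.#../.#../....] V move#1: V00:-1/##../##../...., V02:+1/.##./.##./....*, V03:+1/.#.#/.#.#/...., V10:-1/.#../##../#..., V12:+1/.#../.##./..#., V13:+1/.#../.#.#/...#
  | [.##./.##./....] H move#2: H20:-1/.##./.##./##..*, H21:-1/.##./.##./.##., H22:-1/.##./.##./..##
  | [.##./.##./##..] V move#3: V00:+1/###./###./##..*, V03:+1/.###/.###/##.., V13:+1/.##./.###/##.#
  | [###./###./##..] H move#4: H22:-1/###./###./####*
  | [###./###./####] V move#5: V03:+1/####/####/####*
  | [####/####/####] end (terminal -1, H#6); searched .#../.#../.... to 6
H moving scores +1; H passing scores -1

zugzwang(.#../.#../...., H) = False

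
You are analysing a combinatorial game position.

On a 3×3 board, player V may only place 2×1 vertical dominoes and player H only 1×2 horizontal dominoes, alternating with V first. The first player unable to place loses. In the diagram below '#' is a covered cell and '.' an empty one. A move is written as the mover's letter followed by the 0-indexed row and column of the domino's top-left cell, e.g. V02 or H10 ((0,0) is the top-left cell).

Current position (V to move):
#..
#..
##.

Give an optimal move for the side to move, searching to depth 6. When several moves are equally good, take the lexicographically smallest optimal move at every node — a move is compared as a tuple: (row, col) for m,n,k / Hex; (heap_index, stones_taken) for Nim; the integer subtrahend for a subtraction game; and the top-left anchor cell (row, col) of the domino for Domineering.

V's best at [#../#../##.]: V01

ply 1, V at #../#../##. | V01=+1→##./##./##.*; V02=+1→#.#/#.#/##.; V12=-1→#../#.#/###
ply 2: ##./##./##. is terminal -1 (H); from #../#../##. depth 6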